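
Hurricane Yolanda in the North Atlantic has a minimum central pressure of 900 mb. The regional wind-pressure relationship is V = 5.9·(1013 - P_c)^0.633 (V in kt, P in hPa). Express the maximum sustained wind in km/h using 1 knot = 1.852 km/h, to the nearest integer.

ΔP = 1013 − 900 = 113 mb.
V ≈ 5.9 × 113^0.633 = 5.9 × 19.934 ≈ 117.612 kt.
117.612 × 1.852 ≈ 217.82 km/h → 218 km/h.

218 km/h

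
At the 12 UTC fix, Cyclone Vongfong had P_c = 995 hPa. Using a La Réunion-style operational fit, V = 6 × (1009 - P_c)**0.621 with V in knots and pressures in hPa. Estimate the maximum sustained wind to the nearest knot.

31 kt

ΔP = 1009 − 995 = 14 hPa.
14^0.621 ≈ 5.149.
V ≈ 6 × 5.149 ≈ 30.9 kt.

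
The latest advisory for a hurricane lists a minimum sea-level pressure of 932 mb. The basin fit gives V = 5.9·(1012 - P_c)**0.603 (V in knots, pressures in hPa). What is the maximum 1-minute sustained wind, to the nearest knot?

83 kt

ΔP = 1012 − 932 = 80 mb.
80^0.603 ≈ 14.046.
V ≈ 5.9 × 14.046 ≈ 82.9 kt.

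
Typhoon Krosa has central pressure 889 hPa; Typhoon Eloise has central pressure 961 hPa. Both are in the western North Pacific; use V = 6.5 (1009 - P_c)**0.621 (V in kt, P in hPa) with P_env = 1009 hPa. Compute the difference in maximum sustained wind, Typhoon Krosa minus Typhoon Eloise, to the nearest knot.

55 kt

Typhoon Krosa: ΔP = 120; V ≈ 6.5 × 120^0.621 ≈ 127.08 kt.
Typhoon Eloise: ΔP = 48; V ≈ 6.5 × 48^0.621 ≈ 71.94 kt.
Difference ≈ 127.08 − 71.94 = 55.14 → 55 kt.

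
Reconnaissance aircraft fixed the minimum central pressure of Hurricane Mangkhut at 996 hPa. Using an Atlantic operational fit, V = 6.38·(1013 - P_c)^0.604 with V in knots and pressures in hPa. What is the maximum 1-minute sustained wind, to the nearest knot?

ΔP = 1013 − 996 = 17 hPa.
17^0.604 ≈ 5.536.
V ≈ 6.38 × 5.536 ≈ 35.3 kt.

35 kt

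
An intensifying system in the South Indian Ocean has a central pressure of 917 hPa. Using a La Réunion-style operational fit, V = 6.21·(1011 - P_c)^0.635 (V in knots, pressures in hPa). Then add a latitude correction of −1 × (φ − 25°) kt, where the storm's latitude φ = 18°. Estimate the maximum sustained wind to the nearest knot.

118 kt

ΔP = 1011 − 917 = 94 hPa.
94^0.635 ≈ 17.903.
V ≈ 6.21 × 17.903 ≈ 111.2 kt.
Latitude correction: −1 × (18 − 25) = 7 kt.
Corrected V ≈ 118.2 kt → 118 kt.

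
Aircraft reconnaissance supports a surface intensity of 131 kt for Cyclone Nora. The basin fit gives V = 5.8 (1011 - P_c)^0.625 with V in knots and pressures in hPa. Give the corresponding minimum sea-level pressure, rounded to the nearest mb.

ΔP = (V / 5.8)^(1/0.625) = (131/5.8)^1.600.
131/5.8 = 22.586; 22.586^1.600 ≈ 146.61 mb.
P_c = 1011 − 146.61 = 864.39 ≈ 864 mb.

864 mb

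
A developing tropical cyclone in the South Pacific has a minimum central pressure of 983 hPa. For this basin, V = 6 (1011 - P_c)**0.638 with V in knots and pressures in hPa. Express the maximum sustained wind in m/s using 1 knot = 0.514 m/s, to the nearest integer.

26 m/s

ΔP = 1011 − 983 = 28 hPa.
V ≈ 6 × 28^0.638 = 6 × 8.381 ≈ 50.285 kt.
50.285 × 0.514 ≈ 25.85 m/s → 26 m/s.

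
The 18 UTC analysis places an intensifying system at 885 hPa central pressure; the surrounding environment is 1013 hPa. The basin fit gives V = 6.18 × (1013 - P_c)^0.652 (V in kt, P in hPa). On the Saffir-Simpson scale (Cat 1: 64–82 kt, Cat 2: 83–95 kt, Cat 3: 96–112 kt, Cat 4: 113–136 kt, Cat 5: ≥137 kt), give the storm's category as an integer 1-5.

5

ΔP = 1013 − 885 = 128 hPa.
V ≈ 6.18 × 128^0.652 = 6.18 × 23.65 ≈ 146 kt.
146 kt falls in the Category 5 band.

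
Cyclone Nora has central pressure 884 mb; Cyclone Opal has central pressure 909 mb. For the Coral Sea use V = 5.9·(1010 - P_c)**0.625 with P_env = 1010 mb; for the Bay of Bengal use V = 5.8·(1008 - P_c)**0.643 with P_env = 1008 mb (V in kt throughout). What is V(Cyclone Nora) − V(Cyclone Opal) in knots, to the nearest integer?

10 kt

Cyclone Nora: ΔP = 126; V ≈ 5.9 × 126^0.625 ≈ 121.22 kt.
Cyclone Opal: ΔP = 99; V ≈ 5.8 × 99^0.643 ≈ 111.33 kt.
Difference ≈ 121.22 − 111.33 = 9.89 → 10 kt.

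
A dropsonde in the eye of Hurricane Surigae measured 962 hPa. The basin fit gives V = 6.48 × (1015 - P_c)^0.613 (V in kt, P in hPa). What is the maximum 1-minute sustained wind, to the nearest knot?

ΔP = 1015 − 962 = 53 hPa.
53^0.613 ≈ 11.402.
V ≈ 6.48 × 11.402 ≈ 73.9 kt.

74 kt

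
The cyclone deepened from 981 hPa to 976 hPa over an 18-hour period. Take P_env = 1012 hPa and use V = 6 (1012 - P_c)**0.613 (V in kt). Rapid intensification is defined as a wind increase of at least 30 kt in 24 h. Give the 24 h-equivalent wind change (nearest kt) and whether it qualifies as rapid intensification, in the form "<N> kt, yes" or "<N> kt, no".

6 kt, no

V₁: ΔP = 31, V ≈ 6 × 31^0.613 ≈ 49.24 kt.
V₂: ΔP = 36, V ≈ 6 × 36^0.613 ≈ 53.97 kt.
ΔV over 18 h = 4.73 kt → 24 h equivalent = 4.73 × 24/18 ≈ 6.31 kt.
6 kt < 30 kt ⇒ not rapid intensification.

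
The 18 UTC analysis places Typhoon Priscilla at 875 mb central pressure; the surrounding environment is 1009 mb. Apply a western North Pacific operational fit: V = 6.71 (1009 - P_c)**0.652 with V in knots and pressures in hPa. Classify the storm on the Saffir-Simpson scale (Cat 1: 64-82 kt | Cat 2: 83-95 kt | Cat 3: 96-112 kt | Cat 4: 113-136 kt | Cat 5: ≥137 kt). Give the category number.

5

ΔP = 1009 − 875 = 134 mb.
V ≈ 6.71 × 134^0.652 = 6.71 × 24.37 ≈ 164 kt.
164 kt falls in the Category 5 band.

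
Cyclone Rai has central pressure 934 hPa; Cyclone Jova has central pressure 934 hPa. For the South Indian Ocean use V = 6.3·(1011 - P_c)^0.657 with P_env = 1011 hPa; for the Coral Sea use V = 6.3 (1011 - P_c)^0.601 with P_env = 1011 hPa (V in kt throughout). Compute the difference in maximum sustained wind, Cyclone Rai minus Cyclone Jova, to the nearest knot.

24 kt

Cyclone Rai: ΔP = 77; V ≈ 6.3 × 77^0.657 ≈ 109.34 kt.
Cyclone Jova: ΔP = 77; V ≈ 6.3 × 77^0.601 ≈ 85.73 kt.
Difference ≈ 109.34 − 85.73 = 23.61 → 24 kt.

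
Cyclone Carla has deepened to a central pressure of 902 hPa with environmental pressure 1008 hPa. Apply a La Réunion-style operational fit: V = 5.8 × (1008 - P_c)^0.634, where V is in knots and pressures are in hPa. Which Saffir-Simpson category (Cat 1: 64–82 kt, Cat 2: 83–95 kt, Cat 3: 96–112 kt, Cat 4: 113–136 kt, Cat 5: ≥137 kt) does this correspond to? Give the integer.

3

ΔP = 1008 − 902 = 106 hPa.
V ≈ 5.8 × 106^0.634 = 5.8 × 19.23 ≈ 112 kt.
112 kt falls in the Category 3 band.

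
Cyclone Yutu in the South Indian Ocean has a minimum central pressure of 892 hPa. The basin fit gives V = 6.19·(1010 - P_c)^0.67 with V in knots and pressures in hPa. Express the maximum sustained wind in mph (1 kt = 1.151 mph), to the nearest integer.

174 mph

ΔP = 1010 − 892 = 118 hPa.
V ≈ 6.19 × 118^0.67 = 6.19 × 24.443 ≈ 151.304 kt.
151.304 × 1.151 ≈ 174.15 mph → 174 mph.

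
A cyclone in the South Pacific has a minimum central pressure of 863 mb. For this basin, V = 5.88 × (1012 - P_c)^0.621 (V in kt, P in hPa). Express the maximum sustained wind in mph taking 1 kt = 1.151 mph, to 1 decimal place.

151.4 mph

ΔP = 1012 − 863 = 149 mb.
V ≈ 5.88 × 149^0.621 = 5.88 × 22.364 ≈ 131.500 kt.
131.500 × 1.151 ≈ 151.36 mph → 151.4 mph.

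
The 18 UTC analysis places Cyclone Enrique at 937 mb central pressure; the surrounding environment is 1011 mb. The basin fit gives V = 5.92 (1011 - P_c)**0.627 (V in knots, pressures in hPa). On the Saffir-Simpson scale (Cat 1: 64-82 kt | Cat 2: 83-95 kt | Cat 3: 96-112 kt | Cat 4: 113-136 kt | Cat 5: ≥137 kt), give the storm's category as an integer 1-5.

2

ΔP = 1011 − 937 = 74 mb.
V ≈ 5.92 × 74^0.627 = 5.92 × 14.86 ≈ 88 kt.
88 kt falls in the Category 2 band.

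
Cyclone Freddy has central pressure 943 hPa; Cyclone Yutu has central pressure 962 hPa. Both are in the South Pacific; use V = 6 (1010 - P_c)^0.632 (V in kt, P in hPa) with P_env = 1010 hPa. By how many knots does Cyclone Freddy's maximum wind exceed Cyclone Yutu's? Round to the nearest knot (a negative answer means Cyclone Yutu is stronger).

Cyclone Freddy: ΔP = 67; V ≈ 6 × 67^0.632 ≈ 85.55 kt.
Cyclone Yutu: ΔP = 48; V ≈ 6 × 48^0.632 ≈ 69.29 kt.
Difference ≈ 85.55 − 69.29 = 16.26 → 16 kt.

16 kt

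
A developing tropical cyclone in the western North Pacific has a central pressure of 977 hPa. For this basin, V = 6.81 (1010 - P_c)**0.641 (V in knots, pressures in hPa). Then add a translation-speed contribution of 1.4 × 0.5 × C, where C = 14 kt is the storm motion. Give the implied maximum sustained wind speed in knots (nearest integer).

74 kt

ΔP = 1010 − 977 = 33 hPa.
33^0.641 ≈ 9.405.
V ≈ 6.81 × 9.405 ≈ 64.0 kt.
Translation term: 1.4 × 0.5 × 14 = 9.8 kt.
Corrected V ≈ 73.8 kt → 74 kt.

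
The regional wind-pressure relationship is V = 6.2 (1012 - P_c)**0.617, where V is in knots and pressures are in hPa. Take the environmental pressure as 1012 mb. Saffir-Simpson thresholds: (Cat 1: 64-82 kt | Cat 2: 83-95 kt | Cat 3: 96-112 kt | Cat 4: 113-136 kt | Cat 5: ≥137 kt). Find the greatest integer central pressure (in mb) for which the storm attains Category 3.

927 mb

Category 3 begins at V = 96 kt.
Required ΔP = (96/6.2)^(1/0.617) = 15.484^1.621 ≈ 84.82 mb.
P_c ≤ 1012 − 84.82 = 927.18, so the highest integer P_c is 927 mb.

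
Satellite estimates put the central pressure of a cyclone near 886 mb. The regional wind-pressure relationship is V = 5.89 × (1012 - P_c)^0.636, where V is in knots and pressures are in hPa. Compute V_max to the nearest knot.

128 kt

ΔP = 1012 − 886 = 126 mb.
126^0.636 ≈ 21.669.
V ≈ 5.89 × 21.669 ≈ 127.6 kt.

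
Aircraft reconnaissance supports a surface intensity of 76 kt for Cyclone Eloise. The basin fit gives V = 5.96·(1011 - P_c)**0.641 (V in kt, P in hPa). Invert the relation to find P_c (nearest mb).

958 mb

ΔP = (V / 5.96)^(1/0.641) = (76/5.96)^1.560.
76/5.96 = 12.752; 12.752^1.560 ≈ 53.06 mb.
P_c = 1011 − 53.06 = 957.94 ≈ 958 mb.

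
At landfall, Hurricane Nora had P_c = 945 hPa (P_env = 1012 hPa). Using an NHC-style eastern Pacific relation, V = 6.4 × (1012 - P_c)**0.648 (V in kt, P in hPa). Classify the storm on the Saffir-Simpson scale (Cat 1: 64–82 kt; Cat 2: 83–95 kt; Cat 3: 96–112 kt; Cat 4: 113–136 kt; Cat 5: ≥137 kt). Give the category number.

3

ΔP = 1012 − 945 = 67 hPa.
V ≈ 6.4 × 67^0.648 = 6.4 × 15.25 ≈ 98 kt.
98 kt falls in the Category 3 band.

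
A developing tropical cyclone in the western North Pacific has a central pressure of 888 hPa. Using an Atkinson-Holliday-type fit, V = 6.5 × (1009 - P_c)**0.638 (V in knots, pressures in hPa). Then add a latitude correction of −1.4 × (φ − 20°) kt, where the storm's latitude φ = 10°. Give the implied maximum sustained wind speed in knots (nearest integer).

ΔP = 1009 − 888 = 121 hPa.
121^0.638 ≈ 21.321.
V ≈ 6.5 × 21.321 ≈ 138.6 kt.
Latitude correction: −1.4 × (10 − 20) = 14 kt.
Corrected V ≈ 152.6 kt → 153 kt.

153 kt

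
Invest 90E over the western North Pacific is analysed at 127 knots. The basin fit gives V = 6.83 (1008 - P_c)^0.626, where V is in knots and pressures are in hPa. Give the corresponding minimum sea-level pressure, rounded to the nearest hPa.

901 hPa

ΔP = (V / 6.83)^(1/0.626) = (127/6.83)^1.597.
127/6.83 = 18.594; 18.594^1.597 ≈ 106.60 hPa.
P_c = 1008 − 106.60 = 901.40 ≈ 901 hPa.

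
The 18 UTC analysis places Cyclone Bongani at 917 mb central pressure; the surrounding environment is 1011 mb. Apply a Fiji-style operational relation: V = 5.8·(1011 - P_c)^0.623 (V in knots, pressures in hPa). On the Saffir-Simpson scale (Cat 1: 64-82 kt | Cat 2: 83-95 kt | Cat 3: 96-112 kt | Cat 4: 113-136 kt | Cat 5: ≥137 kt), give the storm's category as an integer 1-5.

3

ΔP = 1011 − 917 = 94 mb.
V ≈ 5.8 × 94^0.623 = 5.8 × 16.95 ≈ 98 kt.
98 kt falls in the Category 3 band.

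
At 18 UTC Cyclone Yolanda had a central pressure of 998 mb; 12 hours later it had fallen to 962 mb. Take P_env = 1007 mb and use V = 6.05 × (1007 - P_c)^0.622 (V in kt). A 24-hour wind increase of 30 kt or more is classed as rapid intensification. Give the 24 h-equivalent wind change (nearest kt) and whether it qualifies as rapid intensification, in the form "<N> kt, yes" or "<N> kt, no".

V₁: ΔP = 9, V ≈ 6.05 × 9^0.622 ≈ 23.73 kt.
V₂: ΔP = 45, V ≈ 6.05 × 45^0.622 ≈ 64.57 kt.
ΔV over 12 h = 40.84 kt → 24 h equivalent = 40.84 × 24/12 ≈ 81.68 kt.
82 kt ≥ 30 kt ⇒ rapid intensification.

82 kt, yes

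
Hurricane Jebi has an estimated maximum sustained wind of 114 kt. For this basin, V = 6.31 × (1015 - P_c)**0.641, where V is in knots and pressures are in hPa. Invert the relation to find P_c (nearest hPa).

ΔP = (V / 6.31)^(1/0.641) = (114/6.31)^1.560.
114/6.31 = 18.067; 18.067^1.560 ≈ 91.37 hPa.
P_c = 1015 − 91.37 = 923.63 ≈ 924 hPa.

924 hPa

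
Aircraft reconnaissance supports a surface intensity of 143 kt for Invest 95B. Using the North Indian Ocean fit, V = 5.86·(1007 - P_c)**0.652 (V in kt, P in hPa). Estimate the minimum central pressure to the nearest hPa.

ΔP = (V / 5.86)^(1/0.652) = (143/5.86)^1.534.
143/5.86 = 24.403; 24.403^1.534 ≈ 134.27 hPa.
P_c = 1007 − 134.27 = 872.73 ≈ 873 hPa.

873 hPa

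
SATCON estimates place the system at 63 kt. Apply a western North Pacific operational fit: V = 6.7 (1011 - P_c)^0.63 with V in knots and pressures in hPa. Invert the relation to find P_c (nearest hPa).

ΔP = (V / 6.7)^(1/0.63) = (63/6.7)^1.587.
63/6.7 = 9.403; 9.403^1.587 ≈ 35.06 hPa.
P_c = 1011 − 35.06 = 975.94 ≈ 976 hPa.

976 hPa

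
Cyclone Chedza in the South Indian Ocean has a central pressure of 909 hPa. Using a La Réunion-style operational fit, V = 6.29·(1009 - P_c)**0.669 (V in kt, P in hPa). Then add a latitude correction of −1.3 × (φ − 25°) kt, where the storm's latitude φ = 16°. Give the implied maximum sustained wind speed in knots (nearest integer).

ΔP = 1009 − 909 = 100 hPa.
100^0.669 ≈ 21.777.
V ≈ 6.29 × 21.777 ≈ 137.0 kt.
Latitude correction: −1.3 × (16 − 25) = 11.7 kt.
Corrected V ≈ 148.7 kt → 149 kt.

149 kt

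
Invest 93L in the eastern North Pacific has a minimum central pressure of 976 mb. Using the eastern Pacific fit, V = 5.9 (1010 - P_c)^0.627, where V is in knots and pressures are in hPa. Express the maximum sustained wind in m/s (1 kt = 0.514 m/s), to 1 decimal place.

ΔP = 1010 − 976 = 34 mb.
V ≈ 5.9 × 34^0.627 = 5.9 × 9.125 ≈ 53.838 kt.
53.838 × 0.514 ≈ 27.67 m/s → 27.7 m/s.

27.7 m/s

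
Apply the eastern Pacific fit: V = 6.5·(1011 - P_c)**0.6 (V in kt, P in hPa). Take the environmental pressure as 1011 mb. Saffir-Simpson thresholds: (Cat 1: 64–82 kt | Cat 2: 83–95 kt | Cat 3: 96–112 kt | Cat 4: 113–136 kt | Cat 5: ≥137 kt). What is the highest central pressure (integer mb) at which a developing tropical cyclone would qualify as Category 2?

941 mb

Category 2 begins at V = 83 kt.
Required ΔP = (83/6.5)^(1/0.6) = 12.769^1.667 ≈ 69.76 mb.
P_c ≤ 1011 − 69.76 = 941.24, so the highest integer P_c is 941 mb.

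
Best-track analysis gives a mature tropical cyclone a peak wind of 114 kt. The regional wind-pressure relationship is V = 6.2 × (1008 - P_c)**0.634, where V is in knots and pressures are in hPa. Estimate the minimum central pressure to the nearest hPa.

ΔP = (V / 6.2)^(1/0.634) = (114/6.2)^1.577.
114/6.2 = 18.387; 18.387^1.577 ≈ 98.74 hPa.
P_c = 1008 − 98.74 = 909.26 ≈ 909 hPa.

909 hPa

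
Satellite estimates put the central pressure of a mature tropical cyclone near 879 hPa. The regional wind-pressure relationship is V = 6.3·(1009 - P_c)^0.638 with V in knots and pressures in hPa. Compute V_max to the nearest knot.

ΔP = 1009 − 879 = 130 hPa.
130^0.638 ≈ 22.320.
V ≈ 6.3 × 22.320 ≈ 140.6 kt.

141 kt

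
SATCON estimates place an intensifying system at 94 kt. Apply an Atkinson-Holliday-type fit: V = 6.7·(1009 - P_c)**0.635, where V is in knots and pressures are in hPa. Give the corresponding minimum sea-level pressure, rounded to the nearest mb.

ΔP = (V / 6.7)^(1/0.635) = (94/6.7)^1.575.
94/6.7 = 14.030; 14.030^1.575 ≈ 64.03 mb.
P_c = 1009 − 64.03 = 944.97 ≈ 945 mb.

945 mb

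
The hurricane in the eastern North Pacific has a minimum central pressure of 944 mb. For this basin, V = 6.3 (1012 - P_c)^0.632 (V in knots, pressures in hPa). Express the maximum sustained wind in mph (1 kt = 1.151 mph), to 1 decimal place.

104.4 mph

ΔP = 1012 − 944 = 68 mb.
V ≈ 6.3 × 68^0.632 = 6.3 × 14.393 ≈ 90.675 kt.
90.675 × 1.151 ≈ 104.37 mph → 104.4 mph.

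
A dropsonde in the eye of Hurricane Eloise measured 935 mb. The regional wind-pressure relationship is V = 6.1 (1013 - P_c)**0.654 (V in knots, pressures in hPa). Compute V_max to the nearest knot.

105 kt

ΔP = 1013 − 935 = 78 mb.
78^0.654 ≈ 17.275.
V ≈ 6.1 × 17.275 ≈ 105.4 kt.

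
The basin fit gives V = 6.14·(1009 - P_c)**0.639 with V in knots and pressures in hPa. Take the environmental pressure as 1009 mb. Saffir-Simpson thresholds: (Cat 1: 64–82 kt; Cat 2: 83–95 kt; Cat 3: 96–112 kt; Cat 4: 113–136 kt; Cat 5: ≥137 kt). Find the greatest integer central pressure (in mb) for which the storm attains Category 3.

935 mb

Category 3 begins at V = 96 kt.
Required ΔP = (96/6.14)^(1/0.639) = 15.635^1.565 ≈ 73.91 mb.
P_c ≤ 1009 − 73.91 = 935.09, so the highest integer P_c is 935 mb.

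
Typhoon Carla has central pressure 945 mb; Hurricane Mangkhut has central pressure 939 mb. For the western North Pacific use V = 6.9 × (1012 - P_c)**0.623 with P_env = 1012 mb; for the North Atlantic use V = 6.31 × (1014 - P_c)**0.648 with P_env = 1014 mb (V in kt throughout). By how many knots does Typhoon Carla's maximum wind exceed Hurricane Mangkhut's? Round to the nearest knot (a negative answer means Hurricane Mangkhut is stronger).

Typhoon Carla: ΔP = 67; V ≈ 6.9 × 67^0.623 ≈ 94.73 kt.
Hurricane Mangkhut: ΔP = 75; V ≈ 6.31 × 75^0.648 ≈ 103.53 kt.
Difference ≈ 94.73 − 103.53 = -8.80 → -9 kt.

-9 kt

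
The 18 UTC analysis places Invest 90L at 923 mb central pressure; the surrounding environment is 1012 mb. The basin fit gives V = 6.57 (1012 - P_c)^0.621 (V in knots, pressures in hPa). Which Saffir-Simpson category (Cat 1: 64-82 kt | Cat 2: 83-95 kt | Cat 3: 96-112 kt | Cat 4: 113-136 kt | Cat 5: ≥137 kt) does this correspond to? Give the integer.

3

ΔP = 1012 − 923 = 89 mb.
V ≈ 6.57 × 89^0.621 = 6.57 × 16.24 ≈ 107 kt.
107 kt falls in the Category 3 band.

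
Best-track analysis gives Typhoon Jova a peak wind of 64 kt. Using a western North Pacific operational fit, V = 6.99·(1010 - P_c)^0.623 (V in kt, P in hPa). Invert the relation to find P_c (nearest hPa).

ΔP = (V / 6.99)^(1/0.623) = (64/6.99)^1.605.
64/6.99 = 9.156; 9.156^1.605 ≈ 34.97 hPa.
P_c = 1010 − 34.97 = 975.03 ≈ 975 hPa.

975 hPa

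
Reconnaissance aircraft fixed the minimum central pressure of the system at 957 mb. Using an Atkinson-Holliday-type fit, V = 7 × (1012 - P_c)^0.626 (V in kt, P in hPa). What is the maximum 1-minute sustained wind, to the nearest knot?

ΔP = 1012 − 957 = 55 mb.
55^0.626 ≈ 12.288.
V ≈ 7 × 12.288 ≈ 86.0 kt.

86 kt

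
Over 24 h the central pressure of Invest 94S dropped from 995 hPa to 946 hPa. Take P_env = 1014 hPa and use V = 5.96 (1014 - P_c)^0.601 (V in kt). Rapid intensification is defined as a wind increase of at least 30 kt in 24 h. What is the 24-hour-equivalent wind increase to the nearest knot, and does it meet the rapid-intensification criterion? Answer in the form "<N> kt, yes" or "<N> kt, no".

V₁: ΔP = 19, V ≈ 5.96 × 19^0.601 ≈ 34.98 kt.
V₂: ΔP = 68, V ≈ 5.96 × 68^0.601 ≈ 75.26 kt.
ΔV over 24 h = 40.28 kt → 24 h equivalent = 40.28 × 24/24 ≈ 40.28 kt.
40 kt ≥ 30 kt ⇒ rapid intensification.

40 kt, yes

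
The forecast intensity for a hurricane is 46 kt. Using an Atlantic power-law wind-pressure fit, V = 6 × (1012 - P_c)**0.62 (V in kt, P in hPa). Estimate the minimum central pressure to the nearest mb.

985 mb

ΔP = (V / 6)^(1/0.62) = (46/6)^1.613.
46/6 = 7.667; 7.667^1.613 ≈ 26.72 mb.
P_c = 1012 − 26.72 = 985.28 ≈ 985 mb.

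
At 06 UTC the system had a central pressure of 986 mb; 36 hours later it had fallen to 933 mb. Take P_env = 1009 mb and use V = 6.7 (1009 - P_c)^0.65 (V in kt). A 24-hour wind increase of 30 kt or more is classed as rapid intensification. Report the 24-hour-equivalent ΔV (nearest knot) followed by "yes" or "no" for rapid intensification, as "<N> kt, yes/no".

40 kt, yes

V₁: ΔP = 23, V ≈ 6.7 × 23^0.65 ≈ 51.43 kt.
V₂: ΔP = 76, V ≈ 6.7 × 76^0.65 ≈ 111.84 kt.
ΔV over 36 h = 60.41 kt → 24 h equivalent = 60.41 × 24/36 ≈ 40.27 kt.
40 kt ≥ 30 kt ⇒ rapid intensification.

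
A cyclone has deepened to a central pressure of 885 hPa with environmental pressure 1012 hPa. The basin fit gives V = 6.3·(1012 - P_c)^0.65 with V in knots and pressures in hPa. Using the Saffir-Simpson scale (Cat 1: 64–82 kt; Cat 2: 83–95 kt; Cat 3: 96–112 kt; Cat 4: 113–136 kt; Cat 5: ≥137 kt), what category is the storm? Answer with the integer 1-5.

5

ΔP = 1012 − 885 = 127 hPa.
V ≈ 6.3 × 127^0.65 = 6.3 × 23.31 ≈ 147 kt.
147 kt falls in the Category 5 band.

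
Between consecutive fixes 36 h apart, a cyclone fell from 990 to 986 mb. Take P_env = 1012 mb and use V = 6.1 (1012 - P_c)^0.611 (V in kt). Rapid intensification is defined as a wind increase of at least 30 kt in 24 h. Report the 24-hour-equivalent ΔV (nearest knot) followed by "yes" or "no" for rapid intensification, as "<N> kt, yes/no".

3 kt, no

V₁: ΔP = 22, V ≈ 6.1 × 22^0.611 ≈ 40.32 kt.
V₂: ΔP = 26, V ≈ 6.1 × 26^0.611 ≈ 44.66 kt.
ΔV over 36 h = 4.34 kt → 24 h equivalent = 4.34 × 24/36 ≈ 2.89 kt.
3 kt < 30 kt ⇒ not rapid intensification.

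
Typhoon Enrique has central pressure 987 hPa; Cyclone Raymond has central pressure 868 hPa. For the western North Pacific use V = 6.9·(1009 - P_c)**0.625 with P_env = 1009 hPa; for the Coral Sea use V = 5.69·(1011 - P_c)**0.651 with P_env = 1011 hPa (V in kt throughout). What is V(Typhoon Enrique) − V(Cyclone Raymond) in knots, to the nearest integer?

-96 kt

Typhoon Enrique: ΔP = 22; V ≈ 6.9 × 22^0.625 ≈ 47.63 kt.
Cyclone Raymond: ΔP = 143; V ≈ 5.69 × 143^0.651 ≈ 143.96 kt.
Difference ≈ 47.63 − 143.96 = -96.33 → -96 kt.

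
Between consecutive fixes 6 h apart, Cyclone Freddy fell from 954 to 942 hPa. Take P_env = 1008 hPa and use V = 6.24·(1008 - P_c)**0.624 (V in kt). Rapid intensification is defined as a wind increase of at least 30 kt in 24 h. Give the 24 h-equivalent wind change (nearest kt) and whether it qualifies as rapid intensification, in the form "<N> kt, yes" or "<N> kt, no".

40 kt, yes

V₁: ΔP = 54, V ≈ 6.24 × 54^0.624 ≈ 75.20 kt.
V₂: ΔP = 66, V ≈ 6.24 × 66^0.624 ≈ 85.23 kt.
ΔV over 6 h = 10.03 kt → 24 h equivalent = 10.03 × 24/6 ≈ 40.12 kt.
40 kt ≥ 30 kt ⇒ rapid intensification.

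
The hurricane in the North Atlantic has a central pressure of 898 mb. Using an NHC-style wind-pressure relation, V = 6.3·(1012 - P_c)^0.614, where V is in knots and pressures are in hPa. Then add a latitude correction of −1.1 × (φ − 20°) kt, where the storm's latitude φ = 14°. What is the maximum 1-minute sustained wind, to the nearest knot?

122 kt

ΔP = 1012 − 898 = 114 mb.
114^0.614 ≈ 18.321.
V ≈ 6.3 × 18.321 ≈ 115.4 kt.
Latitude correction: −1.1 × (14 − 20) = 6.6 kt.
Corrected V ≈ 122 kt → 122 kt.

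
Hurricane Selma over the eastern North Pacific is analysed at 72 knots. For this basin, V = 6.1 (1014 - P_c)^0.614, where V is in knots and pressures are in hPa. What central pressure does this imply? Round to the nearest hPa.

958 hPa

ΔP = (V / 6.1)^(1/0.614) = (72/6.1)^1.629.
72/6.1 = 11.803; 11.803^1.629 ≈ 55.71 hPa.
P_c = 1014 − 55.71 = 958.29 ≈ 958 hPa.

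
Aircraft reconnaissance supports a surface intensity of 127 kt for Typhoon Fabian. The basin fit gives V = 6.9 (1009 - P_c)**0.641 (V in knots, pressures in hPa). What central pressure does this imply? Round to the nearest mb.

ΔP = (V / 6.9)^(1/0.641) = (127/6.9)^1.560.
127/6.9 = 18.406; 18.406^1.560 ≈ 94.06 mb.
P_c = 1009 − 94.06 = 914.94 ≈ 915 mb.

915 mb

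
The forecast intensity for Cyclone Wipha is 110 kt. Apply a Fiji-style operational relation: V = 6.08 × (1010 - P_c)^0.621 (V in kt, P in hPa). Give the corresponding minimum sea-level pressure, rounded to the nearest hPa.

ΔP = (V / 6.08)^(1/0.621) = (110/6.08)^1.610.
110/6.08 = 18.092; 18.092^1.610 ≈ 105.91 hPa.
P_c = 1010 − 105.91 = 904.09 ≈ 904 hPa.

904 hPa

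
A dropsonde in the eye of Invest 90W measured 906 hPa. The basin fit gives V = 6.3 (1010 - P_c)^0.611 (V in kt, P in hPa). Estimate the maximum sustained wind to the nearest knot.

108 kt

ΔP = 1010 − 906 = 104 hPa.
104^0.611 ≈ 17.077.
V ≈ 6.3 × 17.077 ≈ 107.6 kt.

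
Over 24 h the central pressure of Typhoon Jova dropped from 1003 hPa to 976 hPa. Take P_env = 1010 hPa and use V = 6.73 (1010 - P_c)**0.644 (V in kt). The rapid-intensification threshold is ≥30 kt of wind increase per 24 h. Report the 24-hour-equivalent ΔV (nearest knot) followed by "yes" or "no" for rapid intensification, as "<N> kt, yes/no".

42 kt, yes

V₁: ΔP = 7, V ≈ 6.73 × 7^0.644 ≈ 23.56 kt.
V₂: ΔP = 34, V ≈ 6.73 × 34^0.644 ≈ 65.21 kt.
ΔV over 24 h = 41.65 kt → 24 h equivalent = 41.65 × 24/24 ≈ 41.65 kt.
42 kt ≥ 30 kt ⇒ rapid intensification.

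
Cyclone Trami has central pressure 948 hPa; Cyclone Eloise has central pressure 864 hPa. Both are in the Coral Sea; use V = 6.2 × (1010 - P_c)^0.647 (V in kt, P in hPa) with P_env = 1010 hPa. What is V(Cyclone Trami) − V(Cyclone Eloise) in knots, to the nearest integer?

Cyclone Trami: ΔP = 62; V ≈ 6.2 × 62^0.647 ≈ 89.55 kt.
Cyclone Eloise: ΔP = 146; V ≈ 6.2 × 146^0.647 ≈ 155.86 kt.
Difference ≈ 89.55 − 155.86 = -66.31 → -66 kt.

-66 kt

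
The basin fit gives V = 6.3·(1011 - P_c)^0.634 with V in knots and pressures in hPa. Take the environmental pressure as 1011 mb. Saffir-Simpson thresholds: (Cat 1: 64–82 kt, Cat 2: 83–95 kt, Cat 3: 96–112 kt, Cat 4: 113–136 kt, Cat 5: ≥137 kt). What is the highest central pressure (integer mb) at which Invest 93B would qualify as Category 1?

972 mb

Category 1 begins at V = 64 kt.
Required ΔP = (64/6.3)^(1/0.634) = 10.159^1.577 ≈ 38.73 mb.
P_c ≤ 1011 − 38.73 = 972.27, so the highest integer P_c is 972 mb.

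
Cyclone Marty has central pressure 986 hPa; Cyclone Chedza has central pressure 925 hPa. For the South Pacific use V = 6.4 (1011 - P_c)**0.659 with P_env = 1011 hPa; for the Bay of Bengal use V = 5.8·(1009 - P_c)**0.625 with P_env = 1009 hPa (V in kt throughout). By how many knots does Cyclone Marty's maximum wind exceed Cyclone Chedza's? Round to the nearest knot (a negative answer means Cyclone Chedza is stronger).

Cyclone Marty: ΔP = 25; V ≈ 6.4 × 25^0.659 ≈ 53.39 kt.
Cyclone Chedza: ΔP = 84; V ≈ 5.8 × 84^0.625 ≈ 92.49 kt.
Difference ≈ 53.39 − 92.49 = -39.10 → -39 kt.

-39 kt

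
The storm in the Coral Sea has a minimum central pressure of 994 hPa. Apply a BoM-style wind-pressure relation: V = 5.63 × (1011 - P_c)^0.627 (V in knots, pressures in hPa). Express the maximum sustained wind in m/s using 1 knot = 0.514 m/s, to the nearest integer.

ΔP = 1011 − 994 = 17 hPa.
V ≈ 5.63 × 17^0.627 = 5.63 × 5.909 ≈ 33.266 kt.
33.266 × 0.514 ≈ 17.10 m/s → 17 m/s.

17 m/s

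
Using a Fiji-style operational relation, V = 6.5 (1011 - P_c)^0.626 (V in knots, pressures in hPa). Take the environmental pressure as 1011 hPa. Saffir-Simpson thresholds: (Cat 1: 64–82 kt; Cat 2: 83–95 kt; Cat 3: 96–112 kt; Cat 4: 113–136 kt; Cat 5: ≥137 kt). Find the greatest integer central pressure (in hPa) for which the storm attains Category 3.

937 hPa

Category 3 begins at V = 96 kt.
Required ΔP = (96/6.5)^(1/0.626) = 14.769^1.597 ≈ 73.79 hPa.
P_c ≤ 1011 − 73.79 = 937.21, so the highest integer P_c is 937 hPa.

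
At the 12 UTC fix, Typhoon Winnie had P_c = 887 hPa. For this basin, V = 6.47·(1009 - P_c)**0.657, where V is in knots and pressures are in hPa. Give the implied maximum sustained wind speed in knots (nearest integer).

ΔP = 1009 − 887 = 122 hPa.
122^0.657 ≈ 23.482.
V ≈ 6.47 × 23.482 ≈ 151.9 kt.

152 kt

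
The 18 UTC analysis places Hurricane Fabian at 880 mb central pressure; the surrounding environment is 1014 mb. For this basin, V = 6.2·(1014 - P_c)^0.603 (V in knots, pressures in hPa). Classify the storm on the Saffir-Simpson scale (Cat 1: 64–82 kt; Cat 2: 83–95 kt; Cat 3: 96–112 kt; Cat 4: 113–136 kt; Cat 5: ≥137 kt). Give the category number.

ΔP = 1014 − 880 = 134 mb.
V ≈ 6.2 × 134^0.603 = 6.2 × 19.17 ≈ 119 kt.
119 kt falls in the Category 4 band.

4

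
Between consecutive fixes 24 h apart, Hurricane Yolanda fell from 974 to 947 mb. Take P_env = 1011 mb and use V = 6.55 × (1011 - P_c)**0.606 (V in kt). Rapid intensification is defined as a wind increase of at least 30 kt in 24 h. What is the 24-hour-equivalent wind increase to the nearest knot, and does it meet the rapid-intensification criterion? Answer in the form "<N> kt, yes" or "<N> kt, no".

23 kt, no

V₁: ΔP = 37, V ≈ 6.55 × 37^0.606 ≈ 58.42 kt.
V₂: ΔP = 64, V ≈ 6.55 × 64^0.606 ≈ 81.43 kt.
ΔV over 24 h = 23.01 kt → 24 h equivalent = 23.01 × 24/24 ≈ 23.01 kt.
23 kt < 30 kt ⇒ not rapid intensification.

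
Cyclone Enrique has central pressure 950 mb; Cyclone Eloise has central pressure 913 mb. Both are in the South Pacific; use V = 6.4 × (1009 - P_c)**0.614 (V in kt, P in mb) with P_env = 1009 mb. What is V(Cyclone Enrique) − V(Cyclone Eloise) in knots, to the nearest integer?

-27 kt

Cyclone Enrique: ΔP = 59; V ≈ 6.4 × 59^0.614 ≈ 78.25 kt.
Cyclone Eloise: ΔP = 96; V ≈ 6.4 × 96^0.614 ≈ 105.51 kt.
Difference ≈ 78.25 − 105.51 = -27.26 → -27 kt.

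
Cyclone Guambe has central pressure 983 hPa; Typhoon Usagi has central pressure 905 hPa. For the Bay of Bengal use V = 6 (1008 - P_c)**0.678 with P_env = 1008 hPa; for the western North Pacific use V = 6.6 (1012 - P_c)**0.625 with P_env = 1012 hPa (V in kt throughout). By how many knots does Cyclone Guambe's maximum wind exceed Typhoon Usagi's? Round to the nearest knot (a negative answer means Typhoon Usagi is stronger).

-69 kt

Cyclone Guambe: ΔP = 25; V ≈ 6 × 25^0.678 ≈ 53.21 kt.
Typhoon Usagi: ΔP = 107; V ≈ 6.6 × 107^0.625 ≈ 122.44 kt.
Difference ≈ 53.21 − 122.44 = -69.23 → -69 kt.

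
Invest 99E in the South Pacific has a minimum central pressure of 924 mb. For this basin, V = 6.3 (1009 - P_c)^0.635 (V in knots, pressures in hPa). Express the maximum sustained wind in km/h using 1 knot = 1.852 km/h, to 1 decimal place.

ΔP = 1009 − 924 = 85 mb.
V ≈ 6.3 × 85^0.635 = 6.3 × 16.795 ≈ 105.809 kt.
105.809 × 1.852 ≈ 195.96 km/h → 196.0 km/h.

196.0 km/h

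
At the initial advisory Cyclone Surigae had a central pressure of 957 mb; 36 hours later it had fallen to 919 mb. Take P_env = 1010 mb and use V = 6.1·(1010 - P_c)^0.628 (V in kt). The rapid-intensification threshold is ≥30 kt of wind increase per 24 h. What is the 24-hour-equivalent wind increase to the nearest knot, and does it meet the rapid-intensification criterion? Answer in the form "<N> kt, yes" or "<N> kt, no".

V₁: ΔP = 53, V ≈ 6.1 × 53^0.628 ≈ 73.82 kt.
V₂: ΔP = 91, V ≈ 6.1 × 91^0.628 ≈ 103.66 kt.
ΔV over 36 h = 29.84 kt → 24 h equivalent = 29.84 × 24/36 ≈ 19.89 kt.
20 kt < 30 kt ⇒ not rapid intensification.

20 kt, no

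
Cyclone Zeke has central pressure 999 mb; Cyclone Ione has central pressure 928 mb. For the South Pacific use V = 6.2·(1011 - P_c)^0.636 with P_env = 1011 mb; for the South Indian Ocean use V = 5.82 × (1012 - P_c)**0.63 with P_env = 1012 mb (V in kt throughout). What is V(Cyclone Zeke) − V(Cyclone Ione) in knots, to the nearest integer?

-65 kt

Cyclone Zeke: ΔP = 12; V ≈ 6.2 × 12^0.636 ≈ 30.11 kt.
Cyclone Ione: ΔP = 84; V ≈ 5.82 × 84^0.63 ≈ 94.89 kt.
Difference ≈ 30.11 − 94.89 = -64.78 → -65 kt.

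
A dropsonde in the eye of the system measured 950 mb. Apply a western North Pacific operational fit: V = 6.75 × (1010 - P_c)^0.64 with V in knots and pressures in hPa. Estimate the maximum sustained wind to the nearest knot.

93 kt

ΔP = 1010 − 950 = 60 mb.
60^0.64 ≈ 13.741.
V ≈ 6.75 × 13.741 ≈ 92.8 kt.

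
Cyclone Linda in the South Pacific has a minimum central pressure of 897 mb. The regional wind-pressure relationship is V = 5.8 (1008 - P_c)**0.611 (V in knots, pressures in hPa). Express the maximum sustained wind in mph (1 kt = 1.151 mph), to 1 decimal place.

ΔP = 1008 − 897 = 111 mb.
V ≈ 5.8 × 111^0.611 = 5.8 × 17.770 ≈ 103.067 kt.
103.067 × 1.151 ≈ 118.63 mph → 118.6 mph.

118.6 mph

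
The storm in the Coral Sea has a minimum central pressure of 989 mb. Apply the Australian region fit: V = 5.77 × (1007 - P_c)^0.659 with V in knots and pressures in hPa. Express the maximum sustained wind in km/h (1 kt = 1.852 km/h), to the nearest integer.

ΔP = 1007 − 989 = 18 mb.
V ≈ 5.77 × 18^0.659 = 5.77 × 6.718 ≈ 38.761 kt.
38.761 × 1.852 ≈ 71.79 km/h → 72 km/h.

72 km/h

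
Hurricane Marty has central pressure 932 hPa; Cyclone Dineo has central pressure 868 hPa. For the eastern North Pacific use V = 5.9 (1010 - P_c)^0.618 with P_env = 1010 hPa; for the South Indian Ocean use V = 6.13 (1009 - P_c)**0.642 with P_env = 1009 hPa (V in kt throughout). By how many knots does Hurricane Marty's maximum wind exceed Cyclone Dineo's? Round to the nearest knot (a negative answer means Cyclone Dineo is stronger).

-60 kt

Hurricane Marty: ΔP = 78; V ≈ 5.9 × 78^0.618 ≈ 87.13 kt.
Cyclone Dineo: ΔP = 141; V ≈ 6.13 × 141^0.642 ≈ 146.98 kt.
Difference ≈ 87.13 − 146.98 = -59.85 → -60 kt.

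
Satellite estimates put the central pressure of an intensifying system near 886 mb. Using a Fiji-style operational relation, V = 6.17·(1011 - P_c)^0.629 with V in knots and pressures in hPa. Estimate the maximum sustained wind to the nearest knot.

ΔP = 1011 − 886 = 125 mb.
125^0.629 ≈ 20.843.
V ≈ 6.17 × 20.843 ≈ 128.6 kt.

129 kt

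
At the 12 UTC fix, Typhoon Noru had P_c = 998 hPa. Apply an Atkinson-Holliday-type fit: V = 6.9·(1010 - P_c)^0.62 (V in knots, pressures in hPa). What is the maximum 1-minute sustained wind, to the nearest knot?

32 kt

ΔP = 1010 − 998 = 12 hPa.
12^0.62 ≈ 4.668.
V ≈ 6.9 × 4.668 ≈ 32.2 kt.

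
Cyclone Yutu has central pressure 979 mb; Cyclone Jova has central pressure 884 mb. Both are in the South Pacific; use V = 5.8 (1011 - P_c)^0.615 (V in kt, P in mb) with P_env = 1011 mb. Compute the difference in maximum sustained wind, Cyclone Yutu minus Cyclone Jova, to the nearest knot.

Cyclone Yutu: ΔP = 32; V ≈ 5.8 × 32^0.615 ≈ 48.88 kt.
Cyclone Jova: ΔP = 127; V ≈ 5.8 × 127^0.615 ≈ 114.10 kt.
Difference ≈ 48.88 − 114.10 = -65.22 → -65 kt.

-65 kt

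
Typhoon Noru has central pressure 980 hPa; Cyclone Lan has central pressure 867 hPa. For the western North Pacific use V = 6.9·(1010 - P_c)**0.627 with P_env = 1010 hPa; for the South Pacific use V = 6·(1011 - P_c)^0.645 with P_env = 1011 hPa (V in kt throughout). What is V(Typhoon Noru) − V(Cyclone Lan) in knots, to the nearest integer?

-90 kt

Typhoon Noru: ΔP = 30; V ≈ 6.9 × 30^0.627 ≈ 58.21 kt.
Cyclone Lan: ΔP = 144; V ≈ 6 × 144^0.645 ≈ 148.01 kt.
Difference ≈ 58.21 − 148.01 = -89.80 → -90 kt.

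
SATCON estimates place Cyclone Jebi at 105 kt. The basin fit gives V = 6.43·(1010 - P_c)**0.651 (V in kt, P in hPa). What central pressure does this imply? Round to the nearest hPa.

ΔP = (V / 6.43)^(1/0.651) = (105/6.43)^1.536.
105/6.43 = 16.330; 16.330^1.536 ≈ 72.99 hPa.
P_c = 1010 − 72.99 = 937.01 ≈ 937 hPa.

937 hPa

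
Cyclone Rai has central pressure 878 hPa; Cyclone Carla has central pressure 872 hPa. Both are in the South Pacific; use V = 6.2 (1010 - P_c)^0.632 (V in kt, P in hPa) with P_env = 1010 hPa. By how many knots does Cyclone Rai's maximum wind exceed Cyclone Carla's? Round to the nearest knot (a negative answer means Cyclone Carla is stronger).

Cyclone Rai: ΔP = 132; V ≈ 6.2 × 132^0.632 ≈ 135.70 kt.
Cyclone Carla: ΔP = 138; V ≈ 6.2 × 138^0.632 ≈ 139.57 kt.
Difference ≈ 135.70 − 139.57 = -3.87 → -4 kt.

-4 kt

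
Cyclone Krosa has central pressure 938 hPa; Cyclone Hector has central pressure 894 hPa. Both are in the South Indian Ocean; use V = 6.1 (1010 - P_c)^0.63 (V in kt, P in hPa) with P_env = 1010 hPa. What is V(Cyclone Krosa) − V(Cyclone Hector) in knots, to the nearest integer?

-32 kt

Cyclone Krosa: ΔP = 72; V ≈ 6.1 × 72^0.63 ≈ 90.25 kt.
Cyclone Hector: ΔP = 116; V ≈ 6.1 × 116^0.63 ≈ 121.88 kt.
Difference ≈ 90.25 − 121.88 = -31.63 → -32 kt.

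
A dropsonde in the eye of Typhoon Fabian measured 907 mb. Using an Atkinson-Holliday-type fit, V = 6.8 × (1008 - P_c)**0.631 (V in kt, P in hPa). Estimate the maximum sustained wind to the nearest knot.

125 kt

ΔP = 1008 − 907 = 101 mb.
101^0.631 ≈ 18.396.
V ≈ 6.8 × 18.396 ≈ 125.1 kt.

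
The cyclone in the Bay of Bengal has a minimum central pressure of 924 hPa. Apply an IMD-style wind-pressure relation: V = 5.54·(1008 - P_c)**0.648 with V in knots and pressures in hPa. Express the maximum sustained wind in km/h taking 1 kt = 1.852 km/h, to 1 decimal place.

ΔP = 1008 − 924 = 84 hPa.
V ≈ 5.54 × 84^0.648 = 5.54 × 17.658 ≈ 97.823 kt.
97.823 × 1.852 ≈ 181.17 km/h → 181.2 km/h.

181.2 km/h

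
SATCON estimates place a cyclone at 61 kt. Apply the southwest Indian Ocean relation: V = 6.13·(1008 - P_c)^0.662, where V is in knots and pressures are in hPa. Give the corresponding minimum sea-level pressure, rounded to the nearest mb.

976 mb

ΔP = (V / 6.13)^(1/0.662) = (61/6.13)^1.511.
61/6.13 = 9.951; 9.951^1.511 ≈ 32.16 mb.
P_c = 1008 − 32.16 = 975.84 ≈ 976 mb.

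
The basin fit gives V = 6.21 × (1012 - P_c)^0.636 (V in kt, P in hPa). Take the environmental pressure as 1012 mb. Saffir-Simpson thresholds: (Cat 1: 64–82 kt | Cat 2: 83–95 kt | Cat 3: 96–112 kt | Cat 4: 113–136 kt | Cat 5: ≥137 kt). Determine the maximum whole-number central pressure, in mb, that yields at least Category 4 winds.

Category 4 begins at V = 113 kt.
Required ΔP = (113/6.21)^(1/0.636) = 18.196^1.572 ≈ 95.74 mb.
P_c ≤ 1012 − 95.74 = 916.26, so the highest integer P_c is 916 mb.

916 mb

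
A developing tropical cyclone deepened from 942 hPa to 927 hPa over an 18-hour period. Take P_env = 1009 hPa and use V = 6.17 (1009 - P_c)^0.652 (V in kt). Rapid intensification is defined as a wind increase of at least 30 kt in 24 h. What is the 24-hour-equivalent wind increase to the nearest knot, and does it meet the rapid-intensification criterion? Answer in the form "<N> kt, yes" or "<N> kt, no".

18 kt, no

V₁: ΔP = 67, V ≈ 6.17 × 67^0.652 ≈ 95.69 kt.
V₂: ΔP = 82, V ≈ 6.17 × 82^0.652 ≈ 109.17 kt.
ΔV over 18 h = 13.48 kt → 24 h equivalent = 13.48 × 24/18 ≈ 17.97 kt.
18 kt < 30 kt ⇒ not rapid intensification.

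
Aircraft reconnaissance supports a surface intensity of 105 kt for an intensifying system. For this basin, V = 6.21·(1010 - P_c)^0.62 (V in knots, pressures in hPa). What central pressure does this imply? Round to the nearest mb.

ΔP = (V / 6.21)^(1/0.62) = (105/6.21)^1.613.
105/6.21 = 16.908; 16.908^1.613 ≈ 95.68 mb.
P_c = 1010 − 95.68 = 914.32 ≈ 914 mb.

914 mb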